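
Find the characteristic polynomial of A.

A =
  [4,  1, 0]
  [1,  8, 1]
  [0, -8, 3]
x^3 - 15*x^2 + 75*x - 125

Expanding det(x·I − A) (e.g. by cofactor expansion or by noting that A is similar to its Jordan form J, which has the same characteristic polynomial as A) gives
  χ_A(x) = x^3 - 15*x^2 + 75*x - 125
which factors as (x - 5)^3. The eigenvalues (with algebraic multiplicities) are λ = 5 with multiplicity 3.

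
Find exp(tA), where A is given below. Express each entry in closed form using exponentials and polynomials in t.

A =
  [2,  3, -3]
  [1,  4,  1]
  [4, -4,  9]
e^{tA} =
  [-3*t*exp(5*t) + exp(5*t), 3*t*exp(5*t), -3*t*exp(5*t)]
  [t*exp(5*t), -t*exp(5*t) + exp(5*t), t*exp(5*t)]
  [4*t*exp(5*t), -4*t*exp(5*t), 4*t*exp(5*t) + exp(5*t)]

Strategy: write A = P · J · P⁻¹ where J is a Jordan canonical form, so e^{tA} = P · e^{tJ} · P⁻¹, and e^{tJ} can be computed block-by-block.

A has Jordan form
J =
  [5, 1, 0]
  [0, 5, 0]
  [0, 0, 5]
(up to reordering of blocks).

Per-block formulas:
  For a 1×1 block at λ = 5: exp(t · [5]) = [e^(5t)].
  For a 2×2 Jordan block J_2(5): exp(t · J_2(5)) = e^(5t)·(I + t·N), where N is the 2×2 nilpotent shift.

After assembling e^{tJ} and conjugating by P, we get:

e^{tA} =
  [-3*t*exp(5*t) + exp(5*t), 3*t*exp(5*t), -3*t*exp(5*t)]
  [t*exp(5*t), -t*exp(5*t) + exp(5*t), t*exp(5*t)]
  [4*t*exp(5*t), -4*t*exp(5*t), 4*t*exp(5*t) + exp(5*t)]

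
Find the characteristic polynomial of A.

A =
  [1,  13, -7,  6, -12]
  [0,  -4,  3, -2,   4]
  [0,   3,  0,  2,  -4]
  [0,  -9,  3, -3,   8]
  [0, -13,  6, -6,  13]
x^5 - 7*x^4 + 18*x^3 - 22*x^2 + 13*x - 3

Expanding det(x·I − A) (e.g. by cofactor expansion or by noting that A is similar to its Jordan form J, which has the same characteristic polynomial as A) gives
  χ_A(x) = x^5 - 7*x^4 + 18*x^3 - 22*x^2 + 13*x - 3
which factors as (x - 3)*(x - 1)^4. The eigenvalues (with algebraic multiplicities) are λ = 1 with multiplicity 4, λ = 3 with multiplicity 1.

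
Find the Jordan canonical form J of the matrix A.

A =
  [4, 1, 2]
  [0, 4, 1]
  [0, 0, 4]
J_3(4)

The characteristic polynomial is
  det(x·I − A) = x^3 - 12*x^2 + 48*x - 64 = (x - 4)^3

Eigenvalues and multiplicities (the geometric multiplicity of λ is n − rank(A − λI), which equals the number of Jordan blocks for λ):
  λ = 4: algebraic multiplicity = 3, geometric multiplicity = 1

Determining the block sizes for each eigenvalue:
  λ = 4: one block (gm = 1), so the single block has size am = 3 → block sizes [3]

Assembling the blocks gives a Jordan form
J =
  [4, 1, 0]
  [0, 4, 1]
  [0, 0, 4]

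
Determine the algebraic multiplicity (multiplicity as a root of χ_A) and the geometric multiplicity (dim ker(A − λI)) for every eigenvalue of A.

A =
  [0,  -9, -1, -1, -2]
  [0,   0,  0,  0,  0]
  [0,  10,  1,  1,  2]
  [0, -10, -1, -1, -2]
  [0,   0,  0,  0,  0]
λ = 0: alg = 5, geom = 3

Step 1 — factor the characteristic polynomial to read off the algebraic multiplicities:
  χ_A(x) = x^5

Step 2 — compute geometric multiplicities via the rank-nullity identity g(λ) = n − rank(A − λI):
  rank(A − (0)·I) = 2, so dim ker(A − (0)·I) = n − 2 = 3

Summary:
  λ = 0: algebraic multiplicity = 5, geometric multiplicity = 3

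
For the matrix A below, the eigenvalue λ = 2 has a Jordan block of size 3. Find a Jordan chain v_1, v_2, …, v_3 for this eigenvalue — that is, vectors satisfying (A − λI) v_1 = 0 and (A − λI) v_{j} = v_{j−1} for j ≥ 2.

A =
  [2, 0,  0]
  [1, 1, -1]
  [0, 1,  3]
A Jordan chain for λ = 2 of length 3:
v_1 = (0, -1, 1)ᵀ
v_2 = (0, 1, 0)ᵀ
v_3 = (1, 0, 0)ᵀ

Let N = A − (2)·I. We want v_3 with N^3 v_3 = 0 but N^2 v_3 ≠ 0; then v_{j-1} := N · v_j for j = 3, …, 2.

Pick v_3 = (1, 0, 0)ᵀ.
Then v_2 = N · v_3 = (0, 1, 0)ᵀ.
Then v_1 = N · v_2 = (0, -1, 1)ᵀ.

Sanity check: (A − (2)·I) v_1 = (0, 0, 0)ᵀ = 0. ✓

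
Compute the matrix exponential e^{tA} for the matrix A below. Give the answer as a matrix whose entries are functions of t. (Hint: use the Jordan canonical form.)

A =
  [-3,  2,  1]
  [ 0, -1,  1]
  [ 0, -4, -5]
e^{tA} =
  [exp(-3*t), 2*t*exp(-3*t), t*exp(-3*t)]
  [0, 2*t*exp(-3*t) + exp(-3*t), t*exp(-3*t)]
  [0, -4*t*exp(-3*t), -2*t*exp(-3*t) + exp(-3*t)]

Strategy: write A = P · J · P⁻¹ where J is a Jordan canonical form, so e^{tA} = P · e^{tJ} · P⁻¹, and e^{tJ} can be computed block-by-block.

A has Jordan form
J =
  [-3,  1,  0]
  [ 0, -3,  0]
  [ 0,  0, -3]
(up to reordering of blocks).

Per-block formulas:
  For a 2×2 Jordan block J_2(-3): exp(t · J_2(-3)) = e^(-3t)·(I + t·N), where N is the 2×2 nilpotent shift.
  For a 1×1 block at λ = -3: exp(t · [-3]) = [e^(-3t)].

After assembling e^{tJ} and conjugating by P, we get:

e^{tA} =
  [exp(-3*t), 2*t*exp(-3*t), t*exp(-3*t)]
  [0, 2*t*exp(-3*t) + exp(-3*t), t*exp(-3*t)]
  [0, -4*t*exp(-3*t), -2*t*exp(-3*t) + exp(-3*t)]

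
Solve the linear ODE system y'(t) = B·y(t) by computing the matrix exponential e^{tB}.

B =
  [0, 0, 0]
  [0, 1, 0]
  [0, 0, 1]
e^{tB} =
  [1, 0, 0]
  [0, exp(t), 0]
  [0, 0, exp(t)]

Strategy: write B = P · J · P⁻¹ where J is a Jordan canonical form, so e^{tB} = P · e^{tJ} · P⁻¹, and e^{tJ} can be computed block-by-block.

B has Jordan form
J =
  [0, 0, 0]
  [0, 1, 0]
  [0, 0, 1]
(up to reordering of blocks).

Per-block formulas:
  For a 1×1 block at λ = 0: exp(t · [0]) = [e^(0t)].
  For a 1×1 block at λ = 1: exp(t · [1]) = [e^(1t)].

After assembling e^{tJ} and conjugating by P, we get:

e^{tB} =
  [1, 0, 0]
  [0, exp(t), 0]
  [0, 0, exp(t)]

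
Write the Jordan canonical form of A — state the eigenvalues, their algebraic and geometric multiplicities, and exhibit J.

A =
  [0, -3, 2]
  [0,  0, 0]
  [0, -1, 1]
J_2(0) ⊕ J_1(1)

The characteristic polynomial is
  det(x·I − A) = x^3 - x^2 = x^2*(x - 1)

Eigenvalues and multiplicities (the geometric multiplicity of λ is n − rank(A − λI), which equals the number of Jordan blocks for λ):
  λ = 0: algebraic multiplicity = 2, geometric multiplicity = 1
  λ = 1: algebraic multiplicity = 1, geometric multiplicity = 1

Determining the block sizes for each eigenvalue:
  λ = 0: one block (gm = 1), so the single block has size am = 2 → block sizes [2]
  λ = 1: one block (gm = 1), so the single block has size am = 1 → block sizes [1]

Assembling the blocks gives a Jordan form
J =
  [0, 1, 0]
  [0, 0, 0]
  [0, 0, 1]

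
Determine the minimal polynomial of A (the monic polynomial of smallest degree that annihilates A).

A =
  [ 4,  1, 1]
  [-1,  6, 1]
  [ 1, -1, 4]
x^2 - 9*x + 20

The characteristic polynomial is χ_A(x) = (x - 5)^2*(x - 4), so the eigenvalues are known. The minimal polynomial is
  m_A(x) = Π_λ (x − λ)^{k_λ}
where k_λ is the size of the *largest* Jordan block for λ (equivalently, the smallest k with (A − λI)^k v = 0 for every generalised eigenvector v of λ).

  λ = 4: largest Jordan block has size 1, contributing (x − 4)
  λ = 5: largest Jordan block has size 1, contributing (x − 5)

So m_A(x) = (x - 5)*(x - 4) = x^2 - 9*x + 20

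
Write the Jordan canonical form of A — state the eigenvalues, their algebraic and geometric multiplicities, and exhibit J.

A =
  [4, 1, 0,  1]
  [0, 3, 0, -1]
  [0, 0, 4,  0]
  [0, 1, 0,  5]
J_2(4) ⊕ J_1(4) ⊕ J_1(4)

The characteristic polynomial is
  det(x·I − A) = x^4 - 16*x^3 + 96*x^2 - 256*x + 256 = (x - 4)^4

Eigenvalues and multiplicities (the geometric multiplicity of λ is n − rank(A − λI), which equals the number of Jordan blocks for λ):
  λ = 4: algebraic multiplicity = 4, geometric multiplicity = 3

Determining the block sizes for each eigenvalue:
  λ = 4: 3 blocks summing to 4 forces exactly one block of size 2 and the rest size 1 → block sizes [2, 1, 1]

Assembling the blocks gives a Jordan form
J =
  [4, 1, 0, 0]
  [0, 4, 0, 0]
  [0, 0, 4, 0]
  [0, 0, 0, 4]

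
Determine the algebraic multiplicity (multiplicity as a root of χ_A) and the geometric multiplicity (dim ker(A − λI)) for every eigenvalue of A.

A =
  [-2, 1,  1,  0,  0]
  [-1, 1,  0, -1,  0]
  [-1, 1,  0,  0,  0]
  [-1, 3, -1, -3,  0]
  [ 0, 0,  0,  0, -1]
λ = -1: alg = 5, geom = 3

Step 1 — factor the characteristic polynomial to read off the algebraic multiplicities:
  χ_A(x) = (x + 1)^5

Step 2 — compute geometric multiplicities via the rank-nullity identity g(λ) = n − rank(A − λI):
  rank(A − (-1)·I) = 2, so dim ker(A − (-1)·I) = n − 2 = 3

Summary:
  λ = -1: algebraic multiplicity = 5, geometric multiplicity = 3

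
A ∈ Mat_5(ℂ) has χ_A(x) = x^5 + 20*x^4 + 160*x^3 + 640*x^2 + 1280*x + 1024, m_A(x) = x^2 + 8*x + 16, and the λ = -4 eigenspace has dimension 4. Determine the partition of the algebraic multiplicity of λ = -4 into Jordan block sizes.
Block sizes for λ = -4: [2, 1, 1, 1]

Step 1 — from the characteristic polynomial, algebraic multiplicity of λ = -4 is 5. From dim ker(A − (-4)·I) = 4, there are exactly 4 Jordan blocks for λ = -4.
Step 2 — from the minimal polynomial, the factor (x + 4)^2 tells us the largest block for λ = -4 has size 2.
Step 3 — with total size 5, 4 blocks, and largest block 2, the block sizes (in nonincreasing order) are [2, 1, 1, 1].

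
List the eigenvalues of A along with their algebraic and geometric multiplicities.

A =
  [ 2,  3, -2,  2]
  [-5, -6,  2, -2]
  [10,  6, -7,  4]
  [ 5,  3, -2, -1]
λ = -3: alg = 4, geom = 3

Step 1 — factor the characteristic polynomial to read off the algebraic multiplicities:
  χ_A(x) = (x + 3)^4

Step 2 — compute geometric multiplicities via the rank-nullity identity g(λ) = n − rank(A − λI):
  rank(A − (-3)·I) = 1, so dim ker(A − (-3)·I) = n − 1 = 3

Summary:
  λ = -3: algebraic multiplicity = 4, geometric multiplicity = 3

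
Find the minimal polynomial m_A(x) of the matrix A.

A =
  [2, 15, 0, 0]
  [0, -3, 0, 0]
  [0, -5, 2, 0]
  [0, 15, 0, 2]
x^2 + x - 6

The characteristic polynomial is χ_A(x) = (x - 2)^3*(x + 3), so the eigenvalues are known. The minimal polynomial is
  m_A(x) = Π_λ (x − λ)^{k_λ}
where k_λ is the size of the *largest* Jordan block for λ (equivalently, the smallest k with (A − λI)^k v = 0 for every generalised eigenvector v of λ).

  λ = -3: largest Jordan block has size 1, contributing (x + 3)
  λ = 2: largest Jordan block has size 1, contributing (x − 2)

So m_A(x) = (x - 2)*(x + 3) = x^2 + x - 6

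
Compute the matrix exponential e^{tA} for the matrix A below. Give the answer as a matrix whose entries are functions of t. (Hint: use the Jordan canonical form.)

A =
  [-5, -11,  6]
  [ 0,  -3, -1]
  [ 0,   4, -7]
e^{tA} =
  [exp(-5*t), t^2*exp(-5*t) - 11*t*exp(-5*t), -t^2*exp(-5*t)/2 + 6*t*exp(-5*t)]
  [0, 2*t*exp(-5*t) + exp(-5*t), -t*exp(-5*t)]
  [0, 4*t*exp(-5*t), -2*t*exp(-5*t) + exp(-5*t)]

Strategy: write A = P · J · P⁻¹ where J is a Jordan canonical form, so e^{tA} = P · e^{tJ} · P⁻¹, and e^{tJ} can be computed block-by-block.

A has Jordan form
J =
  [-5,  1,  0]
  [ 0, -5,  1]
  [ 0,  0, -5]
(up to reordering of blocks).

Per-block formulas:
  For a 3×3 Jordan block J_3(-5): exp(t · J_3(-5)) = e^(-5t)·(I + t·N + (t^2/2)·N^2), where N is the 3×3 nilpotent shift.

After assembling e^{tJ} and conjugating by P, we get:

e^{tA} =
  [exp(-5*t), t^2*exp(-5*t) - 11*t*exp(-5*t), -t^2*exp(-5*t)/2 + 6*t*exp(-5*t)]
  [0, 2*t*exp(-5*t) + exp(-5*t), -t*exp(-5*t)]
  [0, 4*t*exp(-5*t), -2*t*exp(-5*t) + exp(-5*t)]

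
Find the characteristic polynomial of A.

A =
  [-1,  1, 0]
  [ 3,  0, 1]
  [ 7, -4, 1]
x^3

Expanding det(x·I − A) (e.g. by cofactor expansion or by noting that A is similar to its Jordan form J, which has the same characteristic polynomial as A) gives
  χ_A(x) = x^3
which factors as x^3. The eigenvalues (with algebraic multiplicities) are λ = 0 with multiplicity 3.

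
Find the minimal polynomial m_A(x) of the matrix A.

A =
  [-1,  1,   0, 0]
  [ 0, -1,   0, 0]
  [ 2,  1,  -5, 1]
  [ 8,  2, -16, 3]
x^2 + 2*x + 1

The characteristic polynomial is χ_A(x) = (x + 1)^4, so the eigenvalues are known. The minimal polynomial is
  m_A(x) = Π_λ (x − λ)^{k_λ}
where k_λ is the size of the *largest* Jordan block for λ (equivalently, the smallest k with (A − λI)^k v = 0 for every generalised eigenvector v of λ).

  λ = -1: largest Jordan block has size 2, contributing (x + 1)^2

So m_A(x) = (x + 1)^2 = x^2 + 2*x + 1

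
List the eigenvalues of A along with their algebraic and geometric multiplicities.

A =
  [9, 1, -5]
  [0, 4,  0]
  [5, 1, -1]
λ = 4: alg = 3, geom = 2

Step 1 — factor the characteristic polynomial to read off the algebraic multiplicities:
  χ_A(x) = (x - 4)^3

Step 2 — compute geometric multiplicities via the rank-nullity identity g(λ) = n − rank(A − λI):
  rank(A − (4)·I) = 1, so dim ker(A − (4)·I) = n − 1 = 2

Summary:
  λ = 4: algebraic multiplicity = 3, geometric multiplicity = 2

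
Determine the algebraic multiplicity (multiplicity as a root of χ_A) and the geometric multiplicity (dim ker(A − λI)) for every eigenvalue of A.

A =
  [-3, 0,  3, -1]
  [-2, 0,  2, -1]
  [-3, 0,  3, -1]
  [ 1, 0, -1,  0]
λ = 0: alg = 4, geom = 2

Step 1 — factor the characteristic polynomial to read off the algebraic multiplicities:
  χ_A(x) = x^4

Step 2 — compute geometric multiplicities via the rank-nullity identity g(λ) = n − rank(A − λI):
  rank(A − (0)·I) = 2, so dim ker(A − (0)·I) = n − 2 = 2

Summary:
  λ = 0: algebraic multiplicity = 4, geometric multiplicity = 2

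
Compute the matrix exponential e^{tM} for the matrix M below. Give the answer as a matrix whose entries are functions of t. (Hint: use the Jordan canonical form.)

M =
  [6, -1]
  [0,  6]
e^{tM} =
  [exp(6*t), -t*exp(6*t)]
  [0, exp(6*t)]

Strategy: write M = P · J · P⁻¹ where J is a Jordan canonical form, so e^{tM} = P · e^{tJ} · P⁻¹, and e^{tJ} can be computed block-by-block.

M has Jordan form
J =
  [6, 1]
  [0, 6]
(up to reordering of blocks).

Per-block formulas:
  For a 2×2 Jordan block J_2(6): exp(t · J_2(6)) = e^(6t)·(I + t·N), where N is the 2×2 nilpotent shift.

After assembling e^{tJ} and conjugating by P, we get:

e^{tM} =
  [exp(6*t), -t*exp(6*t)]
  [0, exp(6*t)]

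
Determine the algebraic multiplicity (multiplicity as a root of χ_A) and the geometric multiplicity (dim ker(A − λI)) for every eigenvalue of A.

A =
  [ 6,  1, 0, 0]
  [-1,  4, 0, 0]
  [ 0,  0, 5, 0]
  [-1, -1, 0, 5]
λ = 5: alg = 4, geom = 3

Step 1 — factor the characteristic polynomial to read off the algebraic multiplicities:
  χ_A(x) = (x - 5)^4

Step 2 — compute geometric multiplicities via the rank-nullity identity g(λ) = n − rank(A − λI):
  rank(A − (5)·I) = 1, so dim ker(A − (5)·I) = n − 1 = 3

Summary:
  λ = 5: algebraic multiplicity = 4, geometric multiplicity = 3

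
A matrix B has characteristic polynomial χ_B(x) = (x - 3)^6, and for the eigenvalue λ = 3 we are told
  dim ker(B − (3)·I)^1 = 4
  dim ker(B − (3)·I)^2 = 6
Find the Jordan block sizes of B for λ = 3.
Block sizes for λ = 3: [2, 2, 1, 1]

From the dimensions of kernels of powers, the number of Jordan blocks of size at least j is d_j − d_{j−1} where d_j = dim ker(N^j) (with d_0 = 0). Computing the differences gives [4, 2].
The number of blocks of size exactly k is (#blocks of size ≥ k) − (#blocks of size ≥ k + 1), so the partition is: 2 block(s) of size 1, 2 block(s) of size 2.
In nonincreasing order the block sizes are [2, 2, 1, 1].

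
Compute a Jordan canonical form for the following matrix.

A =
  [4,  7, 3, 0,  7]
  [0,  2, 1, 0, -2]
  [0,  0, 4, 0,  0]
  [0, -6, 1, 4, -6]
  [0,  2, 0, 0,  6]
J_3(4) ⊕ J_1(4) ⊕ J_1(4)

The characteristic polynomial is
  det(x·I − A) = x^5 - 20*x^4 + 160*x^3 - 640*x^2 + 1280*x - 1024 = (x - 4)^5

Eigenvalues and multiplicities (the geometric multiplicity of λ is n − rank(A − λI), which equals the number of Jordan blocks for λ):
  λ = 4: algebraic multiplicity = 5, geometric multiplicity = 3

Determining the block sizes for each eigenvalue:
  λ = 4: with am = 5 and gm = 3, the partition is not yet determined (e.g. several partitions of 5 into 3 parts exist). Let N = A − (4)·I. Computing rank(N^1) = 2, rank(N^2) = 1, rank(N^3) = 0; the number of blocks of size ≥ j is rank(N^{j−1}) − rank(N^j), giving [3, 1, 1]. So we have 1 block(s) of size 3, 2 block(s) of size 1 → block sizes [3, 1, 1]

Assembling the blocks gives a Jordan form
J =
  [4, 1, 0, 0, 0]
  [0, 4, 1, 0, 0]
  [0, 0, 4, 0, 0]
  [0, 0, 0, 4, 0]
  [0, 0, 0, 0, 4]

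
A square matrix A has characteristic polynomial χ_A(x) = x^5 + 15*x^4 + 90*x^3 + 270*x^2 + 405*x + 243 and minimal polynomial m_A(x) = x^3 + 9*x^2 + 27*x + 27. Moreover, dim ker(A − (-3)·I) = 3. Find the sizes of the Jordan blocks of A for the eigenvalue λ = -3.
Block sizes for λ = -3: [3, 1, 1]

Step 1 — from the characteristic polynomial, algebraic multiplicity of λ = -3 is 5. From dim ker(A − (-3)·I) = 3, there are exactly 3 Jordan blocks for λ = -3.
Step 2 — from the minimal polynomial, the factor (x + 3)^3 tells us the largest block for λ = -3 has size 3.
Step 3 — with total size 5, 3 blocks, and largest block 3, the block sizes (in nonincreasing order) are [3, 1, 1].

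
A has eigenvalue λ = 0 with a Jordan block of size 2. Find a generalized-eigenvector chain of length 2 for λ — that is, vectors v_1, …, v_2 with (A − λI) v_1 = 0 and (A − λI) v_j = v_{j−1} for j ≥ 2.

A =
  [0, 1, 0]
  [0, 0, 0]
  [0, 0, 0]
A Jordan chain for λ = 0 of length 2:
v_1 = (1, 0, 0)ᵀ
v_2 = (0, 1, 0)ᵀ

Let N = A − (0)·I. We want v_2 with N^2 v_2 = 0 but N^1 v_2 ≠ 0; then v_{j-1} := N · v_j for j = 2, …, 2.

Pick v_2 = (0, 1, 0)ᵀ.
Then v_1 = N · v_2 = (1, 0, 0)ᵀ.

Sanity check: (A − (0)·I) v_1 = (0, 0, 0)ᵀ = 0. ✓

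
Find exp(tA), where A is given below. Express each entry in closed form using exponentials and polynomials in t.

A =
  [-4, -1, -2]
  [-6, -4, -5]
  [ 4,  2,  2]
e^{tA} =
  [t^2*exp(-2*t) - 2*t*exp(-2*t) + exp(-2*t), -t*exp(-2*t), t^2*exp(-2*t)/2 - 2*t*exp(-2*t)]
  [2*t^2*exp(-2*t) - 6*t*exp(-2*t), -2*t*exp(-2*t) + exp(-2*t), t^2*exp(-2*t) - 5*t*exp(-2*t)]
  [-2*t^2*exp(-2*t) + 4*t*exp(-2*t), 2*t*exp(-2*t), -t^2*exp(-2*t) + 4*t*exp(-2*t) + exp(-2*t)]

Strategy: write A = P · J · P⁻¹ where J is a Jordan canonical form, so e^{tA} = P · e^{tJ} · P⁻¹, and e^{tJ} can be computed block-by-block.

A has Jordan form
J =
  [-2,  1,  0]
  [ 0, -2,  1]
  [ 0,  0, -2]
(up to reordering of blocks).

Per-block formulas:
  For a 3×3 Jordan block J_3(-2): exp(t · J_3(-2)) = e^(-2t)·(I + t·N + (t^2/2)·N^2), where N is the 3×3 nilpotent shift.

After assembling e^{tJ} and conjugating by P, we get:

e^{tA} =
  [t^2*exp(-2*t) - 2*t*exp(-2*t) + exp(-2*t), -t*exp(-2*t), t^2*exp(-2*t)/2 - 2*t*exp(-2*t)]
  [2*t^2*exp(-2*t) - 6*t*exp(-2*t), -2*t*exp(-2*t) + exp(-2*t), t^2*exp(-2*t) - 5*t*exp(-2*t)]
  [-2*t^2*exp(-2*t) + 4*t*exp(-2*t), 2*t*exp(-2*t), -t^2*exp(-2*t) + 4*t*exp(-2*t) + exp(-2*t)]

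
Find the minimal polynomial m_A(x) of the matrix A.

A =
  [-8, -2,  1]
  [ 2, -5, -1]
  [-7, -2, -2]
x^3 + 15*x^2 + 75*x + 125

The characteristic polynomial is χ_A(x) = (x + 5)^3, so the eigenvalues are known. The minimal polynomial is
  m_A(x) = Π_λ (x − λ)^{k_λ}
where k_λ is the size of the *largest* Jordan block for λ (equivalently, the smallest k with (A − λI)^k v = 0 for every generalised eigenvector v of λ).

  λ = -5: largest Jordan block has size 3, contributing (x + 5)^3

So m_A(x) = (x + 5)^3 = x^3 + 15*x^2 + 75*x + 125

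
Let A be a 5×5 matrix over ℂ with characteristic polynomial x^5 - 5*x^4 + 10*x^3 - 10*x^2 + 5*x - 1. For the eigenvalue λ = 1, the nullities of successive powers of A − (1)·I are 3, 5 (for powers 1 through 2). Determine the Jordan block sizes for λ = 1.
Block sizes for λ = 1: [2, 2, 1]

From the dimensions of kernels of powers, the number of Jordan blocks of size at least j is d_j − d_{j−1} where d_j = dim ker(N^j) (with d_0 = 0). Computing the differences gives [3, 2].
The number of blocks of size exactly k is (#blocks of size ≥ k) − (#blocks of size ≥ k + 1), so the partition is: 1 block(s) of size 1, 2 block(s) of size 2.
In nonincreasing order the block sizes are [2, 2, 1].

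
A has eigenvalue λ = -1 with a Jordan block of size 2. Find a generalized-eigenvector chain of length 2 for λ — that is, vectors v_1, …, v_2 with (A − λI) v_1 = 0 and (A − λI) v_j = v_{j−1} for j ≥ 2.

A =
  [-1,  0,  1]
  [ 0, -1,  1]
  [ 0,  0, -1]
A Jordan chain for λ = -1 of length 2:
v_1 = (1, 1, 0)ᵀ
v_2 = (0, 0, 1)ᵀ

Let N = A − (-1)·I. We want v_2 with N^2 v_2 = 0 but N^1 v_2 ≠ 0; then v_{j-1} := N · v_j for j = 2, …, 2.

Pick v_2 = (0, 0, 1)ᵀ.
Then v_1 = N · v_2 = (1, 1, 0)ᵀ.

Sanity check: (A − (-1)·I) v_1 = (0, 0, 0)ᵀ = 0. ✓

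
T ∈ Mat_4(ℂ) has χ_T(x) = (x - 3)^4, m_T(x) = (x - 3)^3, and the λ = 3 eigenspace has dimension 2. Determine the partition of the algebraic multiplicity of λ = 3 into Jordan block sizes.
Block sizes for λ = 3: [3, 1]

Step 1 — from the characteristic polynomial, algebraic multiplicity of λ = 3 is 4. From dim ker(T − (3)·I) = 2, there are exactly 2 Jordan blocks for λ = 3.
Step 2 — from the minimal polynomial, the factor (x − 3)^3 tells us the largest block for λ = 3 has size 3.
Step 3 — with total size 4, 2 blocks, and largest block 3, the block sizes (in nonincreasing order) are [3, 1].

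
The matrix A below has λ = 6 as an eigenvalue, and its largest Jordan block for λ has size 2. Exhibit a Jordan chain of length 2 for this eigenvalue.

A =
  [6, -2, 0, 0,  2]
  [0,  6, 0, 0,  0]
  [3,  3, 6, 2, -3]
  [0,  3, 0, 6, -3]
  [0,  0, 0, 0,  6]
A Jordan chain for λ = 6 of length 2:
v_1 = (0, 0, 3, 0, 0)ᵀ
v_2 = (1, 0, 0, 0, 0)ᵀ

Let N = A − (6)·I. We want v_2 with N^2 v_2 = 0 but N^1 v_2 ≠ 0; then v_{j-1} := N · v_j for j = 2, …, 2.

Pick v_2 = (1, 0, 0, 0, 0)ᵀ.
Then v_1 = N · v_2 = (0, 0, 3, 0, 0)ᵀ.

Sanity check: (A − (6)·I) v_1 = (0, 0, 0, 0, 0)ᵀ = 0. ✓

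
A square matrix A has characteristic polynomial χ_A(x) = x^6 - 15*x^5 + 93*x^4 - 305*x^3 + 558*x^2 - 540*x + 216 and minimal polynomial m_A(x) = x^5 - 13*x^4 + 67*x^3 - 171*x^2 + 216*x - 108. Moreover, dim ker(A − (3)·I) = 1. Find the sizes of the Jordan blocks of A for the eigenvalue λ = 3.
Block sizes for λ = 3: [3]

Step 1 — from the characteristic polynomial, algebraic multiplicity of λ = 3 is 3. From dim ker(A − (3)·I) = 1, there are exactly 1 Jordan blocks for λ = 3.
Step 2 — from the minimal polynomial, the factor (x − 3)^3 tells us the largest block for λ = 3 has size 3.
Step 3 — with total size 3, 1 blocks, and largest block 3, the block sizes (in nonincreasing order) are [3].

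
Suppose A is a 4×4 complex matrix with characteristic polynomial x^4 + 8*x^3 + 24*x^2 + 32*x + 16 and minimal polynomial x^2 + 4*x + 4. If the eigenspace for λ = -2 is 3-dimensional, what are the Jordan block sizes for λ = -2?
Block sizes for λ = -2: [2, 1, 1]

Step 1 — from the characteristic polynomial, algebraic multiplicity of λ = -2 is 4. From dim ker(A − (-2)·I) = 3, there are exactly 3 Jordan blocks for λ = -2.
Step 2 — from the minimal polynomial, the factor (x + 2)^2 tells us the largest block for λ = -2 has size 2.
Step 3 — with total size 4, 3 blocks, and largest block 2, the block sizes (in nonincreasing order) are [2, 1, 1].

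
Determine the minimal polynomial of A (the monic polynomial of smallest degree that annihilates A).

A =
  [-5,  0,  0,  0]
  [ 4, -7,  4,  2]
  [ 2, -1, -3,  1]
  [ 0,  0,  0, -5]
x^2 + 10*x + 25

The characteristic polynomial is χ_A(x) = (x + 5)^4, so the eigenvalues are known. The minimal polynomial is
  m_A(x) = Π_λ (x − λ)^{k_λ}
where k_λ is the size of the *largest* Jordan block for λ (equivalently, the smallest k with (A − λI)^k v = 0 for every generalised eigenvector v of λ).

  λ = -5: largest Jordan block has size 2, contributing (x + 5)^2

So m_A(x) = (x + 5)^2 = x^2 + 10*x + 25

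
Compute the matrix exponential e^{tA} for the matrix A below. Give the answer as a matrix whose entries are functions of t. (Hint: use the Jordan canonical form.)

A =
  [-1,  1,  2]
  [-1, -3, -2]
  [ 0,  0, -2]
e^{tA} =
  [t*exp(-2*t) + exp(-2*t), t*exp(-2*t), 2*t*exp(-2*t)]
  [-t*exp(-2*t), -t*exp(-2*t) + exp(-2*t), -2*t*exp(-2*t)]
  [0, 0, exp(-2*t)]

Strategy: write A = P · J · P⁻¹ where J is a Jordan canonical form, so e^{tA} = P · e^{tJ} · P⁻¹, and e^{tJ} can be computed block-by-block.

A has Jordan form
J =
  [-2,  1,  0]
  [ 0, -2,  0]
  [ 0,  0, -2]
(up to reordering of blocks).

Per-block formulas:
  For a 1×1 block at λ = -2: exp(t · [-2]) = [e^(-2t)].
  For a 2×2 Jordan block J_2(-2): exp(t · J_2(-2)) = e^(-2t)·(I + t·N), where N is the 2×2 nilpotent shift.

After assembling e^{tJ} and conjugating by P, we get:

e^{tA} =
  [t*exp(-2*t) + exp(-2*t), t*exp(-2*t), 2*t*exp(-2*t)]
  [-t*exp(-2*t), -t*exp(-2*t) + exp(-2*t), -2*t*exp(-2*t)]
  [0, 0, exp(-2*t)]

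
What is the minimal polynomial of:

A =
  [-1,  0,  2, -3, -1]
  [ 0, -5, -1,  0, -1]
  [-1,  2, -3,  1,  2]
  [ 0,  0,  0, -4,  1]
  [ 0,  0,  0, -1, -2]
x^3 + 9*x^2 + 27*x + 27

The characteristic polynomial is χ_A(x) = (x + 3)^5, so the eigenvalues are known. The minimal polynomial is
  m_A(x) = Π_λ (x − λ)^{k_λ}
where k_λ is the size of the *largest* Jordan block for λ (equivalently, the smallest k with (A − λI)^k v = 0 for every generalised eigenvector v of λ).

  λ = -3: largest Jordan block has size 3, contributing (x + 3)^3

So m_A(x) = (x + 3)^3 = x^3 + 9*x^2 + 27*x + 27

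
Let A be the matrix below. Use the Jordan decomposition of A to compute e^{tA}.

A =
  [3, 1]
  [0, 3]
e^{tA} =
  [exp(3*t), t*exp(3*t)]
  [0, exp(3*t)]

Strategy: write A = P · J · P⁻¹ where J is a Jordan canonical form, so e^{tA} = P · e^{tJ} · P⁻¹, and e^{tJ} can be computed block-by-block.

A has Jordan form
J =
  [3, 1]
  [0, 3]
(up to reordering of blocks).

Per-block formulas:
  For a 2×2 Jordan block J_2(3): exp(t · J_2(3)) = e^(3t)·(I + t·N), where N is the 2×2 nilpotent shift.

After assembling e^{tJ} and conjugating by P, we get:

e^{tA} =
  [exp(3*t), t*exp(3*t)]
  [0, exp(3*t)]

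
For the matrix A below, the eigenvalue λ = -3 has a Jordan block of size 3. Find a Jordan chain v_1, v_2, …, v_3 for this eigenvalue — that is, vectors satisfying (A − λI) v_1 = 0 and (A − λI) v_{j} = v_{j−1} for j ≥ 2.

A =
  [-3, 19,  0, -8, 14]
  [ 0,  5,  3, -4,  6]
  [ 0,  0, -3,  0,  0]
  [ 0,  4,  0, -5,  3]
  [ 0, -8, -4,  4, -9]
A Jordan chain for λ = -3 of length 3:
v_1 = (8, 0, 0, 0, 0)ᵀ
v_2 = (19, 8, 0, 4, -8)ᵀ
v_3 = (0, 1, 0, 0, 0)ᵀ

Let N = A − (-3)·I. We want v_3 with N^3 v_3 = 0 but N^2 v_3 ≠ 0; then v_{j-1} := N · v_j for j = 3, …, 2.

Pick v_3 = (0, 1, 0, 0, 0)ᵀ.
Then v_2 = N · v_3 = (19, 8, 0, 4, -8)ᵀ.
Then v_1 = N · v_2 = (8, 0, 0, 0, 0)ᵀ.

Sanity check: (A − (-3)·I) v_1 = (0, 0, 0, 0, 0)ᵀ = 0. ✓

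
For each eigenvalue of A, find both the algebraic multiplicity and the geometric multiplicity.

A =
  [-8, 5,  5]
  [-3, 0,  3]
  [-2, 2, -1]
λ = -3: alg = 3, geom = 2

Step 1 — factor the characteristic polynomial to read off the algebraic multiplicities:
  χ_A(x) = (x + 3)^3

Step 2 — compute geometric multiplicities via the rank-nullity identity g(λ) = n − rank(A − λI):
  rank(A − (-3)·I) = 1, so dim ker(A − (-3)·I) = n − 1 = 2

Summary:
  λ = -3: algebraic multiplicity = 3, geometric multiplicity = 2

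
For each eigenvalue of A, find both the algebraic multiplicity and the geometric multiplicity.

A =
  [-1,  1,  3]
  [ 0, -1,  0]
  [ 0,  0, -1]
λ = -1: alg = 3, geom = 2

Step 1 — factor the characteristic polynomial to read off the algebraic multiplicities:
  χ_A(x) = (x + 1)^3

Step 2 — compute geometric multiplicities via the rank-nullity identity g(λ) = n − rank(A − λI):
  rank(A − (-1)·I) = 1, so dim ker(A − (-1)·I) = n − 1 = 2

Summary:
  λ = -1: algebraic multiplicity = 3, geometric multiplicity = 2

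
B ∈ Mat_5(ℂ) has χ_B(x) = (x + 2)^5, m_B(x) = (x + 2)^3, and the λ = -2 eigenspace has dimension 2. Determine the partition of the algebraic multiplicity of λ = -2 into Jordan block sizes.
Block sizes for λ = -2: [3, 2]

Step 1 — from the characteristic polynomial, algebraic multiplicity of λ = -2 is 5. From dim ker(B − (-2)·I) = 2, there are exactly 2 Jordan blocks for λ = -2.
Step 2 — from the minimal polynomial, the factor (x + 2)^3 tells us the largest block for λ = -2 has size 3.
Step 3 — with total size 5, 2 blocks, and largest block 3, the block sizes (in nonincreasing order) are [3, 2].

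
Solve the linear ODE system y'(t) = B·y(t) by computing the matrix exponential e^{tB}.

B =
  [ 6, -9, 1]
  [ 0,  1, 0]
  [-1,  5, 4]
e^{tB} =
  [t*exp(5*t) + exp(5*t), -t*exp(5*t) - 2*exp(5*t) + 2*exp(t), t*exp(5*t)]
  [0, exp(t), 0]
  [-t*exp(5*t), t*exp(5*t) + exp(5*t) - exp(t), -t*exp(5*t) + exp(5*t)]

Strategy: write B = P · J · P⁻¹ where J is a Jordan canonical form, so e^{tB} = P · e^{tJ} · P⁻¹, and e^{tJ} can be computed block-by-block.

B has Jordan form
J =
  [1, 0, 0]
  [0, 5, 1]
  [0, 0, 5]
(up to reordering of blocks).

Per-block formulas:
  For a 2×2 Jordan block J_2(5): exp(t · J_2(5)) = e^(5t)·(I + t·N), where N is the 2×2 nilpotent shift.
  For a 1×1 block at λ = 1: exp(t · [1]) = [e^(1t)].

After assembling e^{tJ} and conjugating by P, we get:

e^{tB} =
  [t*exp(5*t) + exp(5*t), -t*exp(5*t) - 2*exp(5*t) + 2*exp(t), t*exp(5*t)]
  [0, exp(t), 0]
  [-t*exp(5*t), t*exp(5*t) + exp(5*t) - exp(t), -t*exp(5*t) + exp(5*t)]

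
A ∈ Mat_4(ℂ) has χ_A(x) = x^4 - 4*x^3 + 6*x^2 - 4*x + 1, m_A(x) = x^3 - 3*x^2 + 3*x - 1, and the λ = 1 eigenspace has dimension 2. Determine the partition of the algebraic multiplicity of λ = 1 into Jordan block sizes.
Block sizes for λ = 1: [3, 1]

Step 1 — from the characteristic polynomial, algebraic multiplicity of λ = 1 is 4. From dim ker(A − (1)·I) = 2, there are exactly 2 Jordan blocks for λ = 1.
Step 2 — from the minimal polynomial, the factor (x − 1)^3 tells us the largest block for λ = 1 has size 3.
Step 3 — with total size 4, 2 blocks, and largest block 3, the block sizes (in nonincreasing order) are [3, 1].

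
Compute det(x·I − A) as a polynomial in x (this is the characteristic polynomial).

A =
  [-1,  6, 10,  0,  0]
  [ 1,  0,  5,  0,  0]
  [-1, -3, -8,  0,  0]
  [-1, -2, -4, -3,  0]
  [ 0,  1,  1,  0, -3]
x^5 + 15*x^4 + 90*x^3 + 270*x^2 + 405*x + 243

Expanding det(x·I − A) (e.g. by cofactor expansion or by noting that A is similar to its Jordan form J, which has the same characteristic polynomial as A) gives
  χ_A(x) = x^5 + 15*x^4 + 90*x^3 + 270*x^2 + 405*x + 243
which factors as (x + 3)^5. The eigenvalues (with algebraic multiplicities) are λ = -3 with multiplicity 5.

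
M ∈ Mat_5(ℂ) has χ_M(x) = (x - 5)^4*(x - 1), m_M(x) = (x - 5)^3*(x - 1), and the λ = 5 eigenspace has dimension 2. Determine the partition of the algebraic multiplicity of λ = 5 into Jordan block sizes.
Block sizes for λ = 5: [3, 1]

Step 1 — from the characteristic polynomial, algebraic multiplicity of λ = 5 is 4. From dim ker(M − (5)·I) = 2, there are exactly 2 Jordan blocks for λ = 5.
Step 2 — from the minimal polynomial, the factor (x − 5)^3 tells us the largest block for λ = 5 has size 3.
Step 3 — with total size 4, 2 blocks, and largest block 3, the block sizes (in nonincreasing order) are [3, 1].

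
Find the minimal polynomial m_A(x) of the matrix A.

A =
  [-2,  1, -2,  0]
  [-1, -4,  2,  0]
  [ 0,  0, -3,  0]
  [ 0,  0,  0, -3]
x^2 + 6*x + 9

The characteristic polynomial is χ_A(x) = (x + 3)^4, so the eigenvalues are known. The minimal polynomial is
  m_A(x) = Π_λ (x − λ)^{k_λ}
where k_λ is the size of the *largest* Jordan block for λ (equivalently, the smallest k with (A − λI)^k v = 0 for every generalised eigenvector v of λ).

  λ = -3: largest Jordan block has size 2, contributing (x + 3)^2

So m_A(x) = (x + 3)^2 = x^2 + 6*x + 9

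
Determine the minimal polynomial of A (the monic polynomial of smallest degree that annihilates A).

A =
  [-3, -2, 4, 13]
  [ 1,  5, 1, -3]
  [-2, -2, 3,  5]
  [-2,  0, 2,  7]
x^2 - 6*x + 9

The characteristic polynomial is χ_A(x) = (x - 3)^4, so the eigenvalues are known. The minimal polynomial is
  m_A(x) = Π_λ (x − λ)^{k_λ}
where k_λ is the size of the *largest* Jordan block for λ (equivalently, the smallest k with (A − λI)^k v = 0 for every generalised eigenvector v of λ).

  λ = 3: largest Jordan block has size 2, contributing (x − 3)^2

So m_A(x) = (x - 3)^2 = x^2 - 6*x + 9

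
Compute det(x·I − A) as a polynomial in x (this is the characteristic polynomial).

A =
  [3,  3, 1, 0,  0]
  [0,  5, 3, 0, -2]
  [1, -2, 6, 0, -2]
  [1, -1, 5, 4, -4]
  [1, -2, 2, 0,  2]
x^5 - 20*x^4 + 160*x^3 - 640*x^2 + 1280*x - 1024

Expanding det(x·I − A) (e.g. by cofactor expansion or by noting that A is similar to its Jordan form J, which has the same characteristic polynomial as A) gives
  χ_A(x) = x^5 - 20*x^4 + 160*x^3 - 640*x^2 + 1280*x - 1024
which factors as (x - 4)^5. The eigenvalues (with algebraic multiplicities) are λ = 4 with multiplicity 5.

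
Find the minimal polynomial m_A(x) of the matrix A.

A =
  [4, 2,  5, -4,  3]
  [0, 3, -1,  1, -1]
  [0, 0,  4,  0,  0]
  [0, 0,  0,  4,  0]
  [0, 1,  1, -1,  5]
x^3 - 12*x^2 + 48*x - 64

The characteristic polynomial is χ_A(x) = (x - 4)^5, so the eigenvalues are known. The minimal polynomial is
  m_A(x) = Π_λ (x − λ)^{k_λ}
where k_λ is the size of the *largest* Jordan block for λ (equivalently, the smallest k with (A − λI)^k v = 0 for every generalised eigenvector v of λ).

  λ = 4: largest Jordan block has size 3, contributing (x − 4)^3

So m_A(x) = (x - 4)^3 = x^3 - 12*x^2 + 48*x - 64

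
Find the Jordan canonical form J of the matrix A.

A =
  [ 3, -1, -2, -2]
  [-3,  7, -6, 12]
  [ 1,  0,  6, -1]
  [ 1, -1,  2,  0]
J_2(4) ⊕ J_2(4)

The characteristic polynomial is
  det(x·I − A) = x^4 - 16*x^3 + 96*x^2 - 256*x + 256 = (x - 4)^4

Eigenvalues and multiplicities (the geometric multiplicity of λ is n − rank(A − λI), which equals the number of Jordan blocks for λ):
  λ = 4: algebraic multiplicity = 4, geometric multiplicity = 2

Determining the block sizes for each eigenvalue:
  λ = 4: with am = 4 and gm = 2, the partition is not yet determined (e.g. several partitions of 4 into 2 parts exist). Let N = A − (4)·I. Computing rank(N^1) = 2, rank(N^2) = 0; the number of blocks of size ≥ j is rank(N^{j−1}) − rank(N^j), giving [2, 2]. So we have 2 block(s) of size 2 → block sizes [2, 2]

Assembling the blocks gives a Jordan form
J =
  [4, 1, 0, 0]
  [0, 4, 0, 0]
  [0, 0, 4, 1]
  [0, 0, 0, 4]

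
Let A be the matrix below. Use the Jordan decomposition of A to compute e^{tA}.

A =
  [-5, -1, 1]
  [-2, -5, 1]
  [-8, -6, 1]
e^{tA} =
  [-t^2*exp(-3*t) - 2*t*exp(-3*t) + exp(-3*t), -t^2*exp(-3*t) - t*exp(-3*t), t^2*exp(-3*t)/2 + t*exp(-3*t)]
  [-2*t*exp(-3*t), -2*t*exp(-3*t) + exp(-3*t), t*exp(-3*t)]
  [-2*t^2*exp(-3*t) - 8*t*exp(-3*t), -2*t^2*exp(-3*t) - 6*t*exp(-3*t), t^2*exp(-3*t) + 4*t*exp(-3*t) + exp(-3*t)]

Strategy: write A = P · J · P⁻¹ where J is a Jordan canonical form, so e^{tA} = P · e^{tJ} · P⁻¹, and e^{tJ} can be computed block-by-block.

A has Jordan form
J =
  [-3,  1,  0]
  [ 0, -3,  1]
  [ 0,  0, -3]
(up to reordering of blocks).

Per-block formulas:
  For a 3×3 Jordan block J_3(-3): exp(t · J_3(-3)) = e^(-3t)·(I + t·N + (t^2/2)·N^2), where N is the 3×3 nilpotent shift.

After assembling e^{tJ} and conjugating by P, we get:

e^{tA} =
  [-t^2*exp(-3*t) - 2*t*exp(-3*t) + exp(-3*t), -t^2*exp(-3*t) - t*exp(-3*t), t^2*exp(-3*t)/2 + t*exp(-3*t)]
  [-2*t*exp(-3*t), -2*t*exp(-3*t) + exp(-3*t), t*exp(-3*t)]
  [-2*t^2*exp(-3*t) - 8*t*exp(-3*t), -2*t^2*exp(-3*t) - 6*t*exp(-3*t), t^2*exp(-3*t) + 4*t*exp(-3*t) + exp(-3*t)]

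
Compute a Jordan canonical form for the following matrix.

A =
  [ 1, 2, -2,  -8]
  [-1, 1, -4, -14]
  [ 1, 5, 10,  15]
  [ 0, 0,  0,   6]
J_2(3) ⊕ J_2(6)

The characteristic polynomial is
  det(x·I − A) = x^4 - 18*x^3 + 117*x^2 - 324*x + 324 = (x - 6)^2*(x - 3)^2

Eigenvalues and multiplicities (the geometric multiplicity of λ is n − rank(A − λI), which equals the number of Jordan blocks for λ):
  λ = 3: algebraic multiplicity = 2, geometric multiplicity = 1
  λ = 6: algebraic multiplicity = 2, geometric multiplicity = 1

Determining the block sizes for each eigenvalue:
  λ = 3: one block (gm = 1), so the single block has size am = 2 → block sizes [2]
  λ = 6: one block (gm = 1), so the single block has size am = 2 → block sizes [2]

Assembling the blocks gives a Jordan form
J =
  [3, 1, 0, 0]
  [0, 3, 0, 0]
  [0, 0, 6, 1]
  [0, 0, 0, 6]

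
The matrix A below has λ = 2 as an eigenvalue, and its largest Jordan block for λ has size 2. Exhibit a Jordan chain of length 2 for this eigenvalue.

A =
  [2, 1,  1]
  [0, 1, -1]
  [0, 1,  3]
A Jordan chain for λ = 2 of length 2:
v_1 = (1, -1, 1)ᵀ
v_2 = (0, 1, 0)ᵀ

Let N = A − (2)·I. We want v_2 with N^2 v_2 = 0 but N^1 v_2 ≠ 0; then v_{j-1} := N · v_j for j = 2, …, 2.

Pick v_2 = (0, 1, 0)ᵀ.
Then v_1 = N · v_2 = (1, -1, 1)ᵀ.

Sanity check: (A − (2)·I) v_1 = (0, 0, 0)ᵀ = 0. ✓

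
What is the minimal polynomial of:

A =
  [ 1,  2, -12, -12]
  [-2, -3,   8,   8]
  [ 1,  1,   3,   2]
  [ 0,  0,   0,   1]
x^3 - x^2 - x + 1

The characteristic polynomial is χ_A(x) = (x - 1)^3*(x + 1), so the eigenvalues are known. The minimal polynomial is
  m_A(x) = Π_λ (x − λ)^{k_λ}
where k_λ is the size of the *largest* Jordan block for λ (equivalently, the smallest k with (A − λI)^k v = 0 for every generalised eigenvector v of λ).

  λ = -1: largest Jordan block has size 1, contributing (x + 1)
  λ = 1: largest Jordan block has size 2, contributing (x − 1)^2

So m_A(x) = (x - 1)^2*(x + 1) = x^3 - x^2 - x + 1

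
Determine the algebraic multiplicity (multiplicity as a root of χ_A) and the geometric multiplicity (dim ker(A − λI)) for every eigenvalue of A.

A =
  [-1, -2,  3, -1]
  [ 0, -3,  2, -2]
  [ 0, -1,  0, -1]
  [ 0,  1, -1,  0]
λ = -1: alg = 4, geom = 2

Step 1 — factor the characteristic polynomial to read off the algebraic multiplicities:
  χ_A(x) = (x + 1)^4

Step 2 — compute geometric multiplicities via the rank-nullity identity g(λ) = n − rank(A − λI):
  rank(A − (-1)·I) = 2, so dim ker(A − (-1)·I) = n − 2 = 2

Summary:
  λ = -1: algebraic multiplicity = 4, geometric multiplicity = 2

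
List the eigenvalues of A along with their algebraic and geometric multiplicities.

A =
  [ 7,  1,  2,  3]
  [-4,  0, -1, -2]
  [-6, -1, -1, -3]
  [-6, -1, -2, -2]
λ = 1: alg = 4, geom = 2

Step 1 — factor the characteristic polynomial to read off the algebraic multiplicities:
  χ_A(x) = (x - 1)^4

Step 2 — compute geometric multiplicities via the rank-nullity identity g(λ) = n − rank(A − λI):
  rank(A − (1)·I) = 2, so dim ker(A − (1)·I) = n − 2 = 2

Summary:
  λ = 1: algebraic multiplicity = 4, geometric multiplicity = 2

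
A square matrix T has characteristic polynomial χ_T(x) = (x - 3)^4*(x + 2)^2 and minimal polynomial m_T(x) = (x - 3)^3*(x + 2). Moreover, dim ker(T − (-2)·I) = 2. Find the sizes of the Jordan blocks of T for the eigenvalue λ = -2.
Block sizes for λ = -2: [1, 1]

Step 1 — from the characteristic polynomial, algebraic multiplicity of λ = -2 is 2. From dim ker(T − (-2)·I) = 2, there are exactly 2 Jordan blocks for λ = -2.
Step 2 — from the minimal polynomial, the factor (x + 2) tells us the largest block for λ = -2 has size 1.
Step 3 — with total size 2, 2 blocks, and largest block 1, the block sizes (in nonincreasing order) are [1, 1].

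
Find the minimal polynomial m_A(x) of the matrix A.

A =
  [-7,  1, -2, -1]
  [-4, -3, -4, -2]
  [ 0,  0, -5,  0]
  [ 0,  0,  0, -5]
x^2 + 10*x + 25

The characteristic polynomial is χ_A(x) = (x + 5)^4, so the eigenvalues are known. The minimal polynomial is
  m_A(x) = Π_λ (x − λ)^{k_λ}
where k_λ is the size of the *largest* Jordan block for λ (equivalently, the smallest k with (A − λI)^k v = 0 for every generalised eigenvector v of λ).

  λ = -5: largest Jordan block has size 2, contributing (x + 5)^2

So m_A(x) = (x + 5)^2 = x^2 + 10*x + 25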